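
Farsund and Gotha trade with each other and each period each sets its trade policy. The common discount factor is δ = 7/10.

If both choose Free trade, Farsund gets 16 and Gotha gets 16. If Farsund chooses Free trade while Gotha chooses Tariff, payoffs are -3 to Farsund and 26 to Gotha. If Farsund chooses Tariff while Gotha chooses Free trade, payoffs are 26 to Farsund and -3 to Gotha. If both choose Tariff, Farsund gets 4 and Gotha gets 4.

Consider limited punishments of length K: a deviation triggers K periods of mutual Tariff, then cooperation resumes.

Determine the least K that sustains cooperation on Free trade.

2

No profitable deviation requires (16−4)(δ+…+δ^K) ≥ 26−16, i.e. δ+…+δ^K ≥ 5/6 ≈ 0.8333.
With δ = 7/10, the partial sums are K=1: 0.7000, K=2: 1.1900.
K = 2 is the first length at which the sum reaches 0.8333.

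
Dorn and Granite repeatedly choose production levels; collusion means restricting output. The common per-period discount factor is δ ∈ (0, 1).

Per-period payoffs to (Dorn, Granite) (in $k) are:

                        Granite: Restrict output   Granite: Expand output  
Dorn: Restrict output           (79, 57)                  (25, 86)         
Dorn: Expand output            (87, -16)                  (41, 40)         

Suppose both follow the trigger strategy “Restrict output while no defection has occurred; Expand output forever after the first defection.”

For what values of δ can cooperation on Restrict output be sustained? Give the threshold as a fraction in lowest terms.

Dorn: cooperation gives 79 each period; deviation gives 87 once then 41 forever.
  79/(1−δ) ≥ 87 + 41δ/(1−δ) ⇒ δ ≥ 8/46 = 4/23.
Granite: cooperation gives 57 each period; deviation gives 86 once then 40 forever.
  δ ≥ 29/46.
Both must hold, so the binding constraint is Granite's: δ ≥ 29/46.

29/46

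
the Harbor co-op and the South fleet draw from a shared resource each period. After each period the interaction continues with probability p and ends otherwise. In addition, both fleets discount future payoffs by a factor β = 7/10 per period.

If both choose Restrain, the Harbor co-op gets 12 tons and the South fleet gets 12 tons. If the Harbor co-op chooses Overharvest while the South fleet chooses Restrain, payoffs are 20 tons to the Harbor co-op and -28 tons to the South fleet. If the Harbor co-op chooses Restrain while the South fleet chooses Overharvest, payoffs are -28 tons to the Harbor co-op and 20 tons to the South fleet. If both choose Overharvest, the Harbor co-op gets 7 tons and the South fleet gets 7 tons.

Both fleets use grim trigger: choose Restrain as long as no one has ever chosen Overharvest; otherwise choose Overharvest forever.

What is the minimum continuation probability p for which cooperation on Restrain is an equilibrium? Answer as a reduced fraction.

80/91

With continuation probability p and discount β, the effective per-period discount factor is βp.
Grim-trigger IC: βp ≥ (20−12)/(20−7) = 8/13.
So p ≥ (8/13)/(7/10) = 80/91.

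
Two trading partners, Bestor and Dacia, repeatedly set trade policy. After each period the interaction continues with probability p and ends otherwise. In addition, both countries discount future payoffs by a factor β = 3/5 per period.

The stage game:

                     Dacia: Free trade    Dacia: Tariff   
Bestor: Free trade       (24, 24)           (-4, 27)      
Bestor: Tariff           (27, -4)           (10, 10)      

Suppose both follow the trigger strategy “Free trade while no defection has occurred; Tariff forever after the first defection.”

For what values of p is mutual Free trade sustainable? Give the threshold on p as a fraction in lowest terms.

5/17

Expected continuation weight on next period's payoff is β·p = 3/5·p, which plays the role of the discount factor.
Cooperation requires 3/5·p ≥ (27−24)/(27−10) = 3/17, hence p ≥ 5/17.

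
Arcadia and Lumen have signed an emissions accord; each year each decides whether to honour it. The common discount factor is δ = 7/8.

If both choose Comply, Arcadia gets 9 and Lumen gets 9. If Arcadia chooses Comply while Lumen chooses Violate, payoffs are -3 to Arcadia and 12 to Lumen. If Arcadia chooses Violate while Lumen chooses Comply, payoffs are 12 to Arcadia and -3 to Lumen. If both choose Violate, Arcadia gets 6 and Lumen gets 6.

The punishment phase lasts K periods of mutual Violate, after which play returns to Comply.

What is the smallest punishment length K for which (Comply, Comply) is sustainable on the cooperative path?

2

IC: δ(1−δ^K)/(1−δ) ≥ (12−9)/(9−6) = 1.
With δ = 7/8: need 1 − δ^K ≥ 1·(1−7/8)/(7/8), i.e. δ^K ≤ 0.8571.
Since (7/8)^1 = 0.8750 and (7/8)^2 = 0.7656, the smallest such K is 2.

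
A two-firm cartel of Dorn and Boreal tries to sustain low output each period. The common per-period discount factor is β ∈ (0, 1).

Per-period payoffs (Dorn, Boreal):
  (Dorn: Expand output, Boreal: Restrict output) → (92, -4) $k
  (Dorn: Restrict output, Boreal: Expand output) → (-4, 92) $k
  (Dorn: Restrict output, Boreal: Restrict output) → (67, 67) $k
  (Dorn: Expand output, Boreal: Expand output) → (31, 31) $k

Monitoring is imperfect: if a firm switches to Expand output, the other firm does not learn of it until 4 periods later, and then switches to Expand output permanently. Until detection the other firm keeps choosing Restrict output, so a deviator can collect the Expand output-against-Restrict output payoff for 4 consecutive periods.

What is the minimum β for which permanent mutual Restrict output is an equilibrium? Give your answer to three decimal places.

0.800

Deviating for the 4 undetected periods gains 92−67 = 25 per period over cooperation, then loses 67−31 = 36 per period forever once punishment starts.
Gain: 25(1 + β + … + β^3); loss: 36·β^4/(1−β).
No profitable deviation ⇔ 25(1−β^4) ≤ 36·β^4, i.e. β^4 ≥ 25/(25+36) = 25/61.
Hence β ≥ (25/61)^(1/4) ≈ 0.800.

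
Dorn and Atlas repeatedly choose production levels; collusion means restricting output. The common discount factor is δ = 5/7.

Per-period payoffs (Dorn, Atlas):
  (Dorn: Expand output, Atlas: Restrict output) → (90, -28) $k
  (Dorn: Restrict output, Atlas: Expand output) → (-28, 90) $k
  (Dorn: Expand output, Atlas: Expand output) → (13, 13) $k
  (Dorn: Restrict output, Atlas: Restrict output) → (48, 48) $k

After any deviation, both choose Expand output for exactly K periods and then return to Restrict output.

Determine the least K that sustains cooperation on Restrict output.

2

No profitable deviation requires (48−13)(δ+…+δ^K) ≥ 90−48, i.e. δ+…+δ^K ≥ 6/5 ≈ 1.2000.
With δ = 5/7, the partial sums are K=1: 0.7143, K=2: 1.2245.
K = 2 is the first length at which the sum reaches 1.2000.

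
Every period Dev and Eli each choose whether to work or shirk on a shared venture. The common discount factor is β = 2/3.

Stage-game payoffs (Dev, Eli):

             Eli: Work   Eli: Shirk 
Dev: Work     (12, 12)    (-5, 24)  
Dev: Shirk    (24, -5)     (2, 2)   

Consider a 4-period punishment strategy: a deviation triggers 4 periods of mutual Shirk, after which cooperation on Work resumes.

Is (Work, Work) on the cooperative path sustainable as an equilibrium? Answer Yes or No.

A one-shot deviation gives 24 now, then 2 for 4 periods, then back to 12.
Gain from deviating: (24−12) today; loss: (12−2) in each of the next 4 periods.
No-deviation condition: (12−2)(β+…+β^4) ≥ 24−12, i.e. β+…+β^4 ≥ 6/5.
At β = 2/3: β+…+β^4 = 1.6049 ≥ 1.2000.
So cooperation is sustainable.

Yes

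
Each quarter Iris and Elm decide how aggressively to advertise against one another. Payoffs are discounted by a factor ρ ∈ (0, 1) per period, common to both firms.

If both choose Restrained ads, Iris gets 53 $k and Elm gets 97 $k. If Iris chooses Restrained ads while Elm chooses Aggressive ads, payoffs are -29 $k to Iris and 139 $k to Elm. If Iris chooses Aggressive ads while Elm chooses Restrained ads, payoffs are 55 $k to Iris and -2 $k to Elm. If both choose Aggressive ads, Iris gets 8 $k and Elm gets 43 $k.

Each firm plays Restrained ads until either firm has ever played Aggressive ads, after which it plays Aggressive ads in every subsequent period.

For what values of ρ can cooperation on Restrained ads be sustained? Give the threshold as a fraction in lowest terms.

Iris's threshold: (55−53)/(55−8) = 2/47.
Elm's threshold: (139−97)/(139−43) = 7/16.
2/47 < 7/16, so Elm binds and ρ* = 7/16.

7/16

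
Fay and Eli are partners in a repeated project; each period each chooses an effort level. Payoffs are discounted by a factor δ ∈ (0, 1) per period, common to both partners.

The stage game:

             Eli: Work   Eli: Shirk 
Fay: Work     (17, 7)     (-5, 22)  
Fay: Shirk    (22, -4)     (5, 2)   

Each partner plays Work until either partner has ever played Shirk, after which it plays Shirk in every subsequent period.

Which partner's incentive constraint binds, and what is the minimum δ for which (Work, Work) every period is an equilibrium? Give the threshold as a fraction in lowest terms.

Eli; δ ≥ 3/4

For Fay: deviation gain 22−17 = 5, per-period punishment loss 17−5 = 12. IC gives δ ≥ 5/17.
For Eli: gain 15, loss 5 per period, so δ ≥ 15/20 = 3/4.
The tighter constraint is Eli's, so cooperation needs δ ≥ 3/4.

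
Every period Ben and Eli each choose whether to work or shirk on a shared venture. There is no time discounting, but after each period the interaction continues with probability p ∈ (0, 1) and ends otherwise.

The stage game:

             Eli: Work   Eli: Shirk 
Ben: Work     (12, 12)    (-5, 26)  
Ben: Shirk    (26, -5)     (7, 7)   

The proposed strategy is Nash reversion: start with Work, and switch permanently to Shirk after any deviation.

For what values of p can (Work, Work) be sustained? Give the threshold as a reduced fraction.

14/19

With no time discounting, the continuation probability p plays the role of the discount factor.
Grim-trigger IC: 12/(1−p) ≥ 26 + 7p/(1−p) ⇒ p ≥ (26−12)/(26−7) = 14/19.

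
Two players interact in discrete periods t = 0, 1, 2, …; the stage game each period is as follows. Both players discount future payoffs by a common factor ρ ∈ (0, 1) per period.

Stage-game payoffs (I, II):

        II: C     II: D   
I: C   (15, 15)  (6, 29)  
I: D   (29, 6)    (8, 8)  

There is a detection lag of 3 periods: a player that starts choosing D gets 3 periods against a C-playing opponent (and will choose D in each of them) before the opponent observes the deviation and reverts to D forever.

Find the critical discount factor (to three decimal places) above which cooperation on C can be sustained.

0.874

A deviator earns 29 for 3 periods, then 8 forever; cooperating earns 15 forever. Multiplying the IC by (1−ρ):
15 ≥ 29(1−ρ^3) + 8ρ^3, so 21·ρ^3 ≥ 14 and ρ^3 ≥ 2/3.
ρ ≥ (2/3)^(1/3) ≈ 0.874.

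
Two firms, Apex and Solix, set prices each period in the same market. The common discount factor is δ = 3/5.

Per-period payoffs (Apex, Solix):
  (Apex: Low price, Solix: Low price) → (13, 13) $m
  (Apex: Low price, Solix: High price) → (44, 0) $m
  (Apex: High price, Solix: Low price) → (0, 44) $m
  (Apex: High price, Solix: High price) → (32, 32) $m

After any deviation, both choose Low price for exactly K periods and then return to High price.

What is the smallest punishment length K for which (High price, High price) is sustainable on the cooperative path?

2

Need Σ_{k=1}^{K} δ^k ≥ (44−32)/(32−13) = 0.6316 at δ = 3/5.
At K = 1 the sum is 0.6000 < 0.6316; at K = 2 it is 0.9600 ≥ 0.6316.
So the minimum punishment length is K = 2.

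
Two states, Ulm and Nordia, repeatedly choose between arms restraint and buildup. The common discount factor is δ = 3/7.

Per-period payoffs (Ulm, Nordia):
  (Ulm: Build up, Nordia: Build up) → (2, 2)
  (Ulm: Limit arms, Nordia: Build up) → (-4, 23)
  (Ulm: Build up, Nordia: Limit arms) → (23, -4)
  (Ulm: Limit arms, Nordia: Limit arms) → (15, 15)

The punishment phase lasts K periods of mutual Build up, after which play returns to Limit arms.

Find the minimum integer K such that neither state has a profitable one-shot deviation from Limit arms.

IC: δ(1−δ^K)/(1−δ) ≥ (23−15)/(15−2) = 8/13.
With δ = 3/7: need 1 − δ^K ≥ 8/13·(1−3/7)/(3/7), i.e. δ^K ≤ 0.1795.
Since (3/7)^2 = 0.1837 and (3/7)^3 = 0.0787, the smallest such K is 3.

3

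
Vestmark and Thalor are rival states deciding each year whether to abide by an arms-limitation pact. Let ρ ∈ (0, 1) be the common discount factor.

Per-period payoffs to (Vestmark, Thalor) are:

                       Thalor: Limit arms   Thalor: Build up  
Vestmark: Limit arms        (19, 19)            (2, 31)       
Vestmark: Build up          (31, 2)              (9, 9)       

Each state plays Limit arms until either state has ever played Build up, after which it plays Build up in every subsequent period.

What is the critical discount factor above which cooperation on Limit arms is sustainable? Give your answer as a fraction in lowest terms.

Cooperation forever yields 19 each period: 19/(1−ρ).
Deviating yields 31 once, then 9 forever: 31 + 9ρ/(1−ρ).
No profitable deviation requires 19/(1−ρ) ≥ 31 + 9ρ/(1−ρ).
Multiplying by (1−ρ): 19 ≥ 31(1−ρ) + 9ρ = 31 − 22ρ.
So 22ρ ≥ 12, i.e. ρ ≥ 12/22 = 6/11.

6/11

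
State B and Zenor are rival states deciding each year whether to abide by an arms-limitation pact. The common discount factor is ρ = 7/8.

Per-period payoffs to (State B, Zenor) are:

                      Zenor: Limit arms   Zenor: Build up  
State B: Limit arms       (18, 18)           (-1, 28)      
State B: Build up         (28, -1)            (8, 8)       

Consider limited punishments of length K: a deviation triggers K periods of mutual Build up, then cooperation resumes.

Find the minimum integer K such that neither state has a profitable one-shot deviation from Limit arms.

IC: ρ(1−ρ^K)/(1−ρ) ≥ (28−18)/(18−8) = 1.
With ρ = 7/8: need 1 − ρ^K ≥ 1·(1−7/8)/(7/8), i.e. ρ^K ≤ 0.8571.
Since (7/8)^1 = 0.8750 and (7/8)^2 = 0.7656, the smallest such K is 2.

2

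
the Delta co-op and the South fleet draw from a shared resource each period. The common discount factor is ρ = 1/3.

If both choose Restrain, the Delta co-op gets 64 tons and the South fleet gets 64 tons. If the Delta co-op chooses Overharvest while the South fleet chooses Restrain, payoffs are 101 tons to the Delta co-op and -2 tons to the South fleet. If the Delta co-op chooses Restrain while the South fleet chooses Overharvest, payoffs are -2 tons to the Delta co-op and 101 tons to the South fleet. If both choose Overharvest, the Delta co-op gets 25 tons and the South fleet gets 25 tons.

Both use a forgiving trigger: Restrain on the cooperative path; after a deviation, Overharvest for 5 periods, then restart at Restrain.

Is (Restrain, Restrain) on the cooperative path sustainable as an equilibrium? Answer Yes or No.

A one-shot deviation gives 101 now, then 25 for 5 periods, then back to 64.
Gain from deviating: (101−64) today; loss: (64−25) in each of the next 5 periods.
No-deviation condition: (64−25)(ρ+…+ρ^5) ≥ 101−64, i.e. ρ+…+ρ^5 ≥ 37/39.
At ρ = 1/3: ρ+…+ρ^5 = 0.4979 < 0.9487.
So cooperation is not sustainable.

No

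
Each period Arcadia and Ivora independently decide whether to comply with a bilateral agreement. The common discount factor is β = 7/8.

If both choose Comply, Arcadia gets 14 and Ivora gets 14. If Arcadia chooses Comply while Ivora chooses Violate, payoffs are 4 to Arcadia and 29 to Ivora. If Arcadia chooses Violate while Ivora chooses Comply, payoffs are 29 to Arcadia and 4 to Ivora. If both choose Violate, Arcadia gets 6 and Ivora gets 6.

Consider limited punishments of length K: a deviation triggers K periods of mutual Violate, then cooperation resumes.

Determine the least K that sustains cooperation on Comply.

3

Need Σ_{k=1}^{K} β^k ≥ (29−14)/(14−6) = 1.8750 at β = 7/8.
At K = 2 the sum is 1.6406 < 1.8750; at K = 3 it is 2.3105 ≥ 1.8750.
So the minimum punishment length is K = 3.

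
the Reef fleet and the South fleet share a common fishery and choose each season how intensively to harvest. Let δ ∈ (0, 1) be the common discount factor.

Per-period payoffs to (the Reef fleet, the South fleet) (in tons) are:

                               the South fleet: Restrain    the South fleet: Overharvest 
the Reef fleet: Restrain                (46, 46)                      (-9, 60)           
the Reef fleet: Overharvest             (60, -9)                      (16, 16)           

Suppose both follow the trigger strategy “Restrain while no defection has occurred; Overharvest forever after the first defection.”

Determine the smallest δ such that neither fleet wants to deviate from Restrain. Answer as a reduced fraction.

7/22

Cooperation forever yields 46 each period: 46/(1−δ).
Deviating yields 60 once, then 16 forever: 60 + 16δ/(1−δ).
No profitable deviation requires 46/(1−δ) ≥ 60 + 16δ/(1−δ).
Multiplying by (1−δ): 46 ≥ 60(1−δ) + 16δ = 60 − 44δ.
So 44δ ≥ 14, i.e. δ ≥ 14/44 = 7/22.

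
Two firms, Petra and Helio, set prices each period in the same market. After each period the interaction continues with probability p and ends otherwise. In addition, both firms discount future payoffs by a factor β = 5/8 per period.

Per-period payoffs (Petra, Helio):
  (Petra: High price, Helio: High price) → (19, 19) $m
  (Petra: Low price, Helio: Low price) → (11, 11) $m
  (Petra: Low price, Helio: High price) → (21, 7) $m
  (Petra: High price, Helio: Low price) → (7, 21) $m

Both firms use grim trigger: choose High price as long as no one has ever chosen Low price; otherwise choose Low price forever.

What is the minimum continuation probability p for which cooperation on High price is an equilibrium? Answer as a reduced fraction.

8/25

Expected continuation weight on next period's payoff is β·p = 5/8·p, which plays the role of the discount factor.
Cooperation requires 5/8·p ≥ (21−19)/(21−11) = 1/5, hence p ≥ 8/25.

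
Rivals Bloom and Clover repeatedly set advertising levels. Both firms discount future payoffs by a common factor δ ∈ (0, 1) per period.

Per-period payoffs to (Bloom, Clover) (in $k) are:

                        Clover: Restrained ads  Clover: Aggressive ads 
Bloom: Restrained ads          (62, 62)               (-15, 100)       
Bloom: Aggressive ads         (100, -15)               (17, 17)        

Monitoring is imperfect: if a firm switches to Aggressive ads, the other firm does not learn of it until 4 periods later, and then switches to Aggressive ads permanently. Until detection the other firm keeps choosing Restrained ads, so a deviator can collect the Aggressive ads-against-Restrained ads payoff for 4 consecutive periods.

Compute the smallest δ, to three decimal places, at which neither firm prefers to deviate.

0.823

Deviating for the 4 undetected periods gains 100−62 = 38 per period over cooperation, then loses 62−17 = 45 per period forever once punishment starts.
Gain: 38(1 + δ + … + δ^3); loss: 45·δ^4/(1−δ).
No profitable deviation ⇔ 38(1−δ^4) ≤ 45·δ^4, i.e. δ^4 ≥ 38/(38+45) = 38/83.
Hence δ ≥ (38/83)^(1/4) ≈ 0.823.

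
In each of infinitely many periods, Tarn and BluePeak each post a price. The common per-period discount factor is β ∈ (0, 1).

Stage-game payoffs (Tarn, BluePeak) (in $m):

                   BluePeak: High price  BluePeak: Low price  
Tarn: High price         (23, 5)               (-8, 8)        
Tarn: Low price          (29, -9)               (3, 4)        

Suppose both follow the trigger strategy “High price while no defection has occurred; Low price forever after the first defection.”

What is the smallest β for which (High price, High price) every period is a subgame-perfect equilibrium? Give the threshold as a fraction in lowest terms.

For Tarn: deviation gain 29−23 = 6, per-period punishment loss 23−3 = 20. IC gives β ≥ 6/26 = 3/13.
For BluePeak: gain 3, loss 1 per period, so β ≥ 3/4.
The tighter constraint is BluePeak's, so cooperation needs β ≥ 3/4.

3/4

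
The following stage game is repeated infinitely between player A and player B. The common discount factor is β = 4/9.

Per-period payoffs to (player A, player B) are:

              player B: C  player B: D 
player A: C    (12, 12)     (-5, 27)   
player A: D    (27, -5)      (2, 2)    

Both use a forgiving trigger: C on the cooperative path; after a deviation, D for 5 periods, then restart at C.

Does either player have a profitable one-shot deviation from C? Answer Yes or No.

Yes

Comparing payoff streams over the 6 periods until play realigns: cooperate → 12(1+β+…+β^5); deviate → 27 + 2(β+…+β^5).
Cooperation is sustained iff (12−2)(β+…+β^5) ≥ 27−12.
β+…+β^5 = 4/9·(1−(4/9)^5)/(1−4/9) = 0.7861, and (27−12)/(12−2) = 1.5000.
0.7861 < 1.5000, so cooperation is not sustainable.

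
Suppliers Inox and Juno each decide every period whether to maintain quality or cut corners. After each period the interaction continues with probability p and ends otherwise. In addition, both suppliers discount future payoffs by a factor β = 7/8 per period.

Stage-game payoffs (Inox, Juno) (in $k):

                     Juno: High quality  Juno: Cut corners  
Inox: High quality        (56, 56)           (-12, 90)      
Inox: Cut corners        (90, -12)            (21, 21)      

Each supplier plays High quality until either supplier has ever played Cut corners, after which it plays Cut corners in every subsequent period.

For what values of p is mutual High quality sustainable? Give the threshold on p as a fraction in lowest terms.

272/483

With continuation probability p and discount β, the effective per-period discount factor is βp.
Grim-trigger IC: βp ≥ (90−56)/(90−21) = 34/69.
So p ≥ (34/69)/(7/8) = 272/483.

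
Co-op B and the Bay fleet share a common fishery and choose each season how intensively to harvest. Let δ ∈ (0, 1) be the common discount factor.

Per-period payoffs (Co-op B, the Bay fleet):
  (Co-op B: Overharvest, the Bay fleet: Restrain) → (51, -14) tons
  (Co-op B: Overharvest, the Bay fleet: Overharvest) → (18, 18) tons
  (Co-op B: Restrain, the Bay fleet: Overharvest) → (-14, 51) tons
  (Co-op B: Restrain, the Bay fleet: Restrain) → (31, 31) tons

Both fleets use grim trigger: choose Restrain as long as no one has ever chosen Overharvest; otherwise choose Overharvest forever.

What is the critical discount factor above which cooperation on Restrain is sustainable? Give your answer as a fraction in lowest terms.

One-period gain from deviating is 51 − 31 = 20. The loss is 31 − 18 = 13 in every subsequent period, with present value 13·δ/(1−δ).
Deviation is unprofitable when 13·δ/(1−δ) ≥ 20, i.e. δ/(1−δ) ≥ 20/13.
Equivalently δ ≥ 20/(20+13) = 20/33.

20/33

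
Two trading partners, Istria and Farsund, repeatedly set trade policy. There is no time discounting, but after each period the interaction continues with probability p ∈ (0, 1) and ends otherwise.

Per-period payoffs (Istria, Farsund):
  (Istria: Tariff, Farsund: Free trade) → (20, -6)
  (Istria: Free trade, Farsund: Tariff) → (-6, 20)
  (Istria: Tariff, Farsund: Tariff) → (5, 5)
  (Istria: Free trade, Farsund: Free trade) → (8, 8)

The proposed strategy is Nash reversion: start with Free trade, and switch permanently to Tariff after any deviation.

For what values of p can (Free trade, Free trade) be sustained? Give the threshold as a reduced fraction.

4/5

With no time discounting, the continuation probability p plays the role of the discount factor.
Grim-trigger IC: 8/(1−p) ≥ 20 + 5p/(1−p) ⇒ p ≥ (20−8)/(20−5) = 4/5.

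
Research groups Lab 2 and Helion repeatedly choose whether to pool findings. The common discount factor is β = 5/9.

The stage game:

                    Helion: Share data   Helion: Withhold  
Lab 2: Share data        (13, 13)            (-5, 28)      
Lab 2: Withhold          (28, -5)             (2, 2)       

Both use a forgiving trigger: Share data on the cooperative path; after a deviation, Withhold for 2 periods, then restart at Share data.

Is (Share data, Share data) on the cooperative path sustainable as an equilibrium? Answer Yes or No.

No

A one-shot deviation gives 28 now, then 2 for 2 periods, then back to 13.
Gain from deviating: (28−13) today; loss: (13−2) in each of the next 2 periods.
No-deviation condition: (13−2)(β+…+β^2) ≥ 28−13, i.e. β+…+β^2 ≥ 15/11.
At β = 5/9: β+…+β^2 = 0.8642 < 1.3636.
So cooperation is not sustainable.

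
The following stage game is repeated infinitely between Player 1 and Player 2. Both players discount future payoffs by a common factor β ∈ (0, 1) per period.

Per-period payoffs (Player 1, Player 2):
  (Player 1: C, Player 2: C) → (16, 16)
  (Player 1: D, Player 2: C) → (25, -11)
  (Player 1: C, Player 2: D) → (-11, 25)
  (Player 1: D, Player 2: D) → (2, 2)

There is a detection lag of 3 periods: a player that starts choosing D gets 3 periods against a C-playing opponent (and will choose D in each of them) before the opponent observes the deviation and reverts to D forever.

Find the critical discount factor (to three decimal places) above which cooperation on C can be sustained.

0.731

The best deviation is to choose D for all 3 undetected periods, earning 25 each, then 2 forever once detected.
Deviation value: 25(1−β^3)/(1−β) + 2β^3/(1−β); cooperation value: 16/(1−β).
IC: 16 ≥ 25(1−β^3) + 2β^3 = 25 − 23β^3.
So β^3 ≥ 9/23, giving β ≥ (9/23)^(1/3) ≈ 0.731.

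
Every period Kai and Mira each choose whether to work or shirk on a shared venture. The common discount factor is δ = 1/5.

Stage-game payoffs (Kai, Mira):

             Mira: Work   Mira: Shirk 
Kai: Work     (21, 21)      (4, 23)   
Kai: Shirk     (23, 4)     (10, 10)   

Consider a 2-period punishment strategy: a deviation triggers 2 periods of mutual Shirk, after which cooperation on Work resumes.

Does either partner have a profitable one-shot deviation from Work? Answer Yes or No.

No

IC: δ+…+δ^2 ≥ (23−21)/(21−10) = 2/11.
At δ = 1/5: partial sum = 0.2400 ≥ 0.1818. Cooperation sustainable.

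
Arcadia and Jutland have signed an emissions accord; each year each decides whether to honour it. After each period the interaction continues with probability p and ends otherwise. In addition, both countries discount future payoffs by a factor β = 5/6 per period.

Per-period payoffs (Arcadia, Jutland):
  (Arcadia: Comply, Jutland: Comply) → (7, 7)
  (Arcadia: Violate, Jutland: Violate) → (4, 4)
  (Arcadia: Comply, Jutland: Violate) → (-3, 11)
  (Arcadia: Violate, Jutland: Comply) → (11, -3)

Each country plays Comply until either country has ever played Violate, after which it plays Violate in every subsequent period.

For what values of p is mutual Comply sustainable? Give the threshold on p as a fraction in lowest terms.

With continuation probability p and discount β, the effective per-period discount factor is βp.
Grim-trigger IC: βp ≥ (11−7)/(11−4) = 4/7.
So p ≥ (4/7)/(5/6) = 24/35.

24/35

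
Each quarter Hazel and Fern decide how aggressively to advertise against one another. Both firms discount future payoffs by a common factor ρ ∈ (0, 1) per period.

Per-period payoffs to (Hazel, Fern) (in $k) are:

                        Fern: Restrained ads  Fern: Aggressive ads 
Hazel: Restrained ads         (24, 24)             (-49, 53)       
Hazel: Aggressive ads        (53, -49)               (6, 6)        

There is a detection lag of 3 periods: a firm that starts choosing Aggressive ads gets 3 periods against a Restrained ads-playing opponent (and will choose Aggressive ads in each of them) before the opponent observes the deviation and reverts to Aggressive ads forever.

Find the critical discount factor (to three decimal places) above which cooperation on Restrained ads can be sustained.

0.851

The best deviation is to choose Aggressive ads for all 3 undetected periods, earning 53 each, then 6 forever once detected.
Deviation value: 53(1−ρ^3)/(1−ρ) + 6ρ^3/(1−ρ); cooperation value: 24/(1−ρ).
IC: 24 ≥ 53(1−ρ^3) + 6ρ^3 = 53 − 47ρ^3.
So ρ^3 ≥ 29/47, giving ρ ≥ (29/47)^(1/3) ≈ 0.851.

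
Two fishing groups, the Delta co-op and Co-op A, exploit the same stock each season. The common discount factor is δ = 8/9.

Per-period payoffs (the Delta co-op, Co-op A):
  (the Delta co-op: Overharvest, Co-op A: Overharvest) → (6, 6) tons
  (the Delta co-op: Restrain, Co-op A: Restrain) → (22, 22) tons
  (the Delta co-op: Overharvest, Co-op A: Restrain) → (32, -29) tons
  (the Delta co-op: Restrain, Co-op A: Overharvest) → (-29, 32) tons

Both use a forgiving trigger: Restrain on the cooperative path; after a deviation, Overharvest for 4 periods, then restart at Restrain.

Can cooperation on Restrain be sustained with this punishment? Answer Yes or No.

IC: δ+…+δ^4 ≥ (32−22)/(22−6) = 5/8.
At δ = 8/9: partial sum = 3.0056 ≥ 0.6250. Cooperation sustainable.

Yes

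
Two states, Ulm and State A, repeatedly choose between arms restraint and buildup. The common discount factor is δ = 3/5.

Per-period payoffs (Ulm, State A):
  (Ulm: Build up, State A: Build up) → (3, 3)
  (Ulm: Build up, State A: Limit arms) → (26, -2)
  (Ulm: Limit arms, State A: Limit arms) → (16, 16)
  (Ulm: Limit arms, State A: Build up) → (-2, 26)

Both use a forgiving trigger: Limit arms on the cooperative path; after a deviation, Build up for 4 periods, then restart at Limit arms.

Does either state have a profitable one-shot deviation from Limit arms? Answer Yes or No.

IC: δ+…+δ^4 ≥ (26−16)/(16−3) = 10/13.
At δ = 3/5: partial sum = 1.3056 ≥ 0.7692. Cooperation sustainable.

No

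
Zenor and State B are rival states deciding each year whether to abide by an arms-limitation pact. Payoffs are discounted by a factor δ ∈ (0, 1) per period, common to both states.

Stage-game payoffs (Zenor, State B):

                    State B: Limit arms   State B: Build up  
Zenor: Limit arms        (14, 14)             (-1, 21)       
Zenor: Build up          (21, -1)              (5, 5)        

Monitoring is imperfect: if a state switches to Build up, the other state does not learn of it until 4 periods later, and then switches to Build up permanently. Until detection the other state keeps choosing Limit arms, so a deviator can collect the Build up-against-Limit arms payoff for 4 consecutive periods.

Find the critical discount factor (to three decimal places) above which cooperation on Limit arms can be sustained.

0.813

The best deviation is to choose Build up for all 4 undetected periods, earning 21 each, then 5 forever once detected.
Deviation value: 21(1−δ^4)/(1−δ) + 5δ^4/(1−δ); cooperation value: 14/(1−δ).
IC: 14 ≥ 21(1−δ^4) + 5δ^4 = 21 − 16δ^4.
So δ^4 ≥ 7/16, giving δ ≥ (7/16)^(1/4) ≈ 0.813.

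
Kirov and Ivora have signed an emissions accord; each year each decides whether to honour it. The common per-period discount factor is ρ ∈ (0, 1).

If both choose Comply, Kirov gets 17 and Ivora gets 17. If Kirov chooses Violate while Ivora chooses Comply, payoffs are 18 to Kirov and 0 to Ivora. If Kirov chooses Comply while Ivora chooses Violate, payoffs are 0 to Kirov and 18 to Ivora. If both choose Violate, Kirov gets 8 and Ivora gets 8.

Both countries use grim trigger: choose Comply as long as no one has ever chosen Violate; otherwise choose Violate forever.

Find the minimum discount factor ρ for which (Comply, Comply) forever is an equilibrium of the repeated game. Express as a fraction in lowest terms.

1/10

17/(1−ρ) ≥ 18 + 8ρ/(1−ρ)
17 ≥ 18 − 10ρ
ρ ≥ 1/10.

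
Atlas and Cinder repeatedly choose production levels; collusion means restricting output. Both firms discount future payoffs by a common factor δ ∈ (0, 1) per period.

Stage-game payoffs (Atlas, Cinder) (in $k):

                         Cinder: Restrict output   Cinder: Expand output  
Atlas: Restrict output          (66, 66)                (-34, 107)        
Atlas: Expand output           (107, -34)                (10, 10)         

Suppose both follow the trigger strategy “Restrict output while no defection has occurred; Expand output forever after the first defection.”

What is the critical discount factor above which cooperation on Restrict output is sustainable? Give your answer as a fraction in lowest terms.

66/(1−δ) ≥ 107 + 10δ/(1−δ)
66 ≥ 107 − 97δ
δ ≥ 41/97.

41/97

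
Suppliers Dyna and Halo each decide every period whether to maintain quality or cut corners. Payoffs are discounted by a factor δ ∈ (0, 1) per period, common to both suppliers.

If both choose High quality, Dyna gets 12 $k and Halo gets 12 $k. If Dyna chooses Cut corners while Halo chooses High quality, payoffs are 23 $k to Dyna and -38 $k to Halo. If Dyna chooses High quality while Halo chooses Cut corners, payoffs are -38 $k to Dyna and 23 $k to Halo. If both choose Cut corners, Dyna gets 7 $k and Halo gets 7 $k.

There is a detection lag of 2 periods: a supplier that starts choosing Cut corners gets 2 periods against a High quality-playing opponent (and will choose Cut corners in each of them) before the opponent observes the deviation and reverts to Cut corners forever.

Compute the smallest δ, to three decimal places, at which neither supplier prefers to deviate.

A deviator earns 23 for 2 periods, then 7 forever; cooperating earns 12 forever. Multiplying the IC by (1−δ):
12 ≥ 23(1−δ^2) + 7δ^2, so 16·δ^2 ≥ 11 and δ^2 ≥ 11/16.
δ ≥ (11/16)^(1/2) ≈ 0.829.

0.829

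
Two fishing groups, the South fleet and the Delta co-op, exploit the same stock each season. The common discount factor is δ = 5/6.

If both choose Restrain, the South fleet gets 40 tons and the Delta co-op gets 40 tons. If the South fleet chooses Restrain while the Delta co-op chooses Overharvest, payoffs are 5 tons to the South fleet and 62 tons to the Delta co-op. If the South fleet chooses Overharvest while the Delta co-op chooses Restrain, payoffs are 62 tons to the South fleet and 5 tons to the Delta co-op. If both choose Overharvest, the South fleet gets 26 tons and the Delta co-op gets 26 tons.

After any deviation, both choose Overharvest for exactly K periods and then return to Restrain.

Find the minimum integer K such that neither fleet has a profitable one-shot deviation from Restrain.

No profitable deviation requires (40−26)(δ+…+δ^K) ≥ 62−40, i.e. δ+…+δ^K ≥ 11/7 ≈ 1.5714.
With δ = 5/6, the partial sums are K=1: 0.8333, K=2: 1.5278, K=3: 2.1065.
K = 3 is the first length at which the sum reaches 1.5714.

3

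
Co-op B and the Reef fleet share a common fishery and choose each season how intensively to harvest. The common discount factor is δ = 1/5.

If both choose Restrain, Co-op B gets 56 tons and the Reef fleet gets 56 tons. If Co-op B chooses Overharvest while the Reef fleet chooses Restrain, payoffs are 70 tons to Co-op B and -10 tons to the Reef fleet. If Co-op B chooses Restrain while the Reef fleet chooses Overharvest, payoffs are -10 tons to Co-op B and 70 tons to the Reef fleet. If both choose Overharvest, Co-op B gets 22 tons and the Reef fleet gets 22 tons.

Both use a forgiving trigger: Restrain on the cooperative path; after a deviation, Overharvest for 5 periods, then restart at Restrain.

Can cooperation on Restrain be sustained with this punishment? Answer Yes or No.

IC: δ+…+δ^5 ≥ (70−56)/(56−22) = 7/17.
At δ = 1/5: partial sum = 0.2499 < 0.4118. Cooperation not sustainable.

No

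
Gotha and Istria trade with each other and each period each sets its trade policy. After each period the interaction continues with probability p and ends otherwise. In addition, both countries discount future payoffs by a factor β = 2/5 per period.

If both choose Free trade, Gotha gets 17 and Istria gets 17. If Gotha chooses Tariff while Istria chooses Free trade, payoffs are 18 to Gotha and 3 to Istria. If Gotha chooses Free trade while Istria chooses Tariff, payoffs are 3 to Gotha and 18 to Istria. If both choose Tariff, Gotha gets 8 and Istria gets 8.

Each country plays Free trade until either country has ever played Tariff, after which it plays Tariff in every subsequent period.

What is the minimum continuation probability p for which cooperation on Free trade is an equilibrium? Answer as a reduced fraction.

With continuation probability p and discount β, the effective per-period discount factor is βp.
Grim-trigger IC: βp ≥ (18−17)/(18−8) = 1/10.
So p ≥ (1/10)/(2/5) = 1/4.

1/4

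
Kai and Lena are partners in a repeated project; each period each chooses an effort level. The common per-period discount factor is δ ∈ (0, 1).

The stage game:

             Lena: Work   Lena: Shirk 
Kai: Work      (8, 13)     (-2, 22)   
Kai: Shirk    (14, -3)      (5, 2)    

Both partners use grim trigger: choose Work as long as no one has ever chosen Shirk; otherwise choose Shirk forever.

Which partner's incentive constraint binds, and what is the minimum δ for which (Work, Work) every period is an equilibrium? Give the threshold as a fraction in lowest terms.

Kai: cooperation gives 8 each period; deviation gives 14 once then 5 forever.
  8/(1−δ) ≥ 14 + 5δ/(1−δ) ⇒ δ ≥ 6/9 = 2/3.
Lena: cooperation gives 13 each period; deviation gives 22 once then 2 forever.
  δ ≥ 9/20.
Both must hold, so the binding constraint is Kai's: δ ≥ 2/3.

Kai; δ ≥ 2/3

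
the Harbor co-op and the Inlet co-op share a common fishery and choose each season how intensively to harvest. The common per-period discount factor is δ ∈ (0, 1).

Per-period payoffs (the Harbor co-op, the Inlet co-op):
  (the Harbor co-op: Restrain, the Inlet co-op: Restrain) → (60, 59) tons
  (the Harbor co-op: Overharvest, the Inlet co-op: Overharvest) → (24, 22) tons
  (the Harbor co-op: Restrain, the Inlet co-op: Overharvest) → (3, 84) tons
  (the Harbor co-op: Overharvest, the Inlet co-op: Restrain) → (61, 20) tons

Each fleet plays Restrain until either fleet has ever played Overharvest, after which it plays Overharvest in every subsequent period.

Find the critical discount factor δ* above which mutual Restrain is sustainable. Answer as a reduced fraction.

the Harbor co-op's threshold: (61−60)/(61−24) = 1/37.
the Inlet co-op's threshold: (84−59)/(84−22) = 25/62.
1/37 < 25/62, so the Inlet co-op binds and δ* = 25/62.

25/62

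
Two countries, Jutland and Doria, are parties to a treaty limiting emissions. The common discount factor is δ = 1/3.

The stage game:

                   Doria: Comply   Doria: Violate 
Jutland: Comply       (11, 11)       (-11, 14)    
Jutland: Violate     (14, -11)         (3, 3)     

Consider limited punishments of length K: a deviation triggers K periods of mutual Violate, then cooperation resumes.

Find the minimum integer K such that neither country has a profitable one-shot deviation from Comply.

2

Need Σ_{k=1}^{K} δ^k ≥ (14−11)/(11−3) = 0.3750 at δ = 1/3.
At K = 1 the sum is 0.3333 < 0.3750; at K = 2 it is 0.4444 ≥ 0.3750.
So the minimum punishment length is K = 2.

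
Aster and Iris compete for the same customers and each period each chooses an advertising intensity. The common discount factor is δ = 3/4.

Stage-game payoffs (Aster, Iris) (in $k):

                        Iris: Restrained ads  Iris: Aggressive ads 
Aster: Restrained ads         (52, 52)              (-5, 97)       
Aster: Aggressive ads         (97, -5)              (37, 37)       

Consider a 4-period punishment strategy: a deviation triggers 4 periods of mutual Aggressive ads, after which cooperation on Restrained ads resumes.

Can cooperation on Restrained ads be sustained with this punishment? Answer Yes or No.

IC: δ+…+δ^4 ≥ (97−52)/(52−37) = 3.
At δ = 3/4: partial sum = 2.0508 < 3.0000. Cooperation not sustainable.

No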